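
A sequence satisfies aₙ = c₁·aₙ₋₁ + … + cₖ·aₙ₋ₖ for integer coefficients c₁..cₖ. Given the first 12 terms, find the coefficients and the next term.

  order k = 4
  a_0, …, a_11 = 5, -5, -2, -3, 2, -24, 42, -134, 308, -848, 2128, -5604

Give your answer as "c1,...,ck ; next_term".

  a_4 = -2·-3 + 2·-2 + 2·-5 + 2·5 = 2
  a_5 = -2·2 + 2·-3 + 2·-2 + 2·-5 = -24
  a_6 = -2·-24 + 2·2 + 2·-3 + 2·-2 = 42
  a_7 = -2·42 + 2·-24 + 2·2 + 2·-3 = -134
  a_8 = -2·-134 + 2·42 + 2·-24 + 2·2 = 308
  a_9 = -2·308 + 2·-134 + 2·42 + 2·-24 = -848
  a_10 = -2·-848 + 2·308 + 2·-134 + 2·42 = 2128
  a_11 = -2·2128 + 2·-848 + 2·308 + 2·-134 = -5604
  a_12 = -2·-5604 + 2·2128 + 2·-848 + 2·308 = 14384

-2,2,2,2 ; 14384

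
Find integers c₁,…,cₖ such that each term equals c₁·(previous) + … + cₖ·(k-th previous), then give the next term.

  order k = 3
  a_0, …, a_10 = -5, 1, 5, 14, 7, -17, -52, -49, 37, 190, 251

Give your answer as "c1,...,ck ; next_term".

  a_3 = 1·5 + -1·1 + -2·-5 = 14
  a_4 = 1·14 + -1·5 + -2·1 = 7
  a_5 = 1·7 + -1·14 + -2·5 = -17
  a_6 = 1·-17 + -1·7 + -2·14 = -52
  a_7 = 1·-52 + -1·-17 + -2·7 = -49
  a_8 = 1·-49 + -1·-52 + -2·-17 = 37
  a_9 = 1·37 + -1·-49 + -2·-52 = 190
  a_10 = 1·190 + -1·37 + -2·-49 = 251
  a_11 = 1·251 + -1·190 + -2·37 = -13

1,-1,-2 ; -13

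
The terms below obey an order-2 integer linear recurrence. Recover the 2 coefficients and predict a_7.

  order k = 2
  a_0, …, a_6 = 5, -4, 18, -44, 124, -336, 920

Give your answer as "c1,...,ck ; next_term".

  a_2 = -2·-4 + 2·5 = 18
  a_3 = -2·18 + 2·-4 = -44
  a_4 = -2·-44 + 2·18 = 124
  a_5 = -2·124 + 2·-44 = -336
  a_6 = -2·-336 + 2·124 = 920
  a_7 = -2·920 + 2·-336 = -2512

-2,2 ; -2512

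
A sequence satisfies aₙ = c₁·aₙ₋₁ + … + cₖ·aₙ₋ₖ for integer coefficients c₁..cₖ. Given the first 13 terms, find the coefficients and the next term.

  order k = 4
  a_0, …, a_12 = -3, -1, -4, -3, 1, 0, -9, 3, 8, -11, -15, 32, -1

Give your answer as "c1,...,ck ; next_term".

  a_4 = -1·-3 + -1·-4 + 0·-1 + 2·-3 = 1
  a_5 = -1·1 + -1·-3 + 0·-4 + 2·-1 = 0
  a_6 = -1·0 + -1·1 + 0·-3 + 2·-4 = -9
  a_7 = -1·-9 + -1·0 + 0·1 + 2·-3 = 3
  a_8 = -1·3 + -1·-9 + 0·0 + 2·1 = 8
  a_9 = -1·8 + -1·3 + 0·-9 + 2·0 = -11
  a_10 = -1·-11 + -1·8 + 0·3 + 2·-9 = -15
  a_11 = -1·-15 + -1·-11 + 0·8 + 2·3 = 32
  a_12 = -1·32 + -1·-15 + 0·-11 + 2·8 = -1
  a_13 = -1·-1 + -1·32 + 0·-15 + 2·-11 = -53

-1,-1,0,2 ; -53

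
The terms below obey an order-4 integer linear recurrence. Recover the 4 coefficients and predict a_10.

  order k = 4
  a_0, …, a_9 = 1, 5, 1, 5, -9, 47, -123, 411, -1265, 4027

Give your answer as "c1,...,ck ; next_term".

-2,3,-1,3 ; -12629

  a_4 = -2·5 + 3·1 + -1·5 + 3·1 = -9
  a_5 = -2·-9 + 3·5 + -1·1 + 3·5 = 47
  a_6 = -2·47 + 3·-9 + -1·5 + 3·1 = -123
  a_7 = -2·-123 + 3·47 + -1·-9 + 3·5 = 411
  a_8 = -2·411 + 3·-123 + -1·47 + 3·-9 = -1265
  a_9 = -2·-1265 + 3·411 + -1·-123 + 3·47 = 4027
  a_10 = -2·4027 + 3·-1265 + -1·411 + 3·-123 = -12629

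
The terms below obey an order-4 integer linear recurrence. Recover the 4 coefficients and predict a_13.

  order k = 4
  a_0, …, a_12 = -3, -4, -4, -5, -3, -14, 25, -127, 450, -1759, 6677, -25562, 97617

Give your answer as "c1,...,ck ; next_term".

-3,3,0,2 ; -373055

  a_4 = -3·-5 + 3·-4 + 0·-4 + 2·-3 = -3
  a_5 = -3·-3 + 3·-5 + 0·-4 + 2·-4 = -14
  a_6 = -3·-14 + 3·-3 + 0·-5 + 2·-4 = 25
  a_7 = -3·25 + 3·-14 + 0·-3 + 2·-5 = -127
  a_8 = -3·-127 + 3·25 + 0·-14 + 2·-3 = 450
  a_9 = -3·450 + 3·-127 + 0·25 + 2·-14 = -1759
  a_10 = -3·-1759 + 3·450 + 0·-127 + 2·25 = 6677
  a_11 = -3·6677 + 3·-1759 + 0·450 + 2·-127 = -25562
  a_12 = -3·-25562 + 3·6677 + 0·-1759 + 2·450 = 97617
  a_13 = -3·97617 + 3·-25562 + 0·6677 + 2·-1759 = -373055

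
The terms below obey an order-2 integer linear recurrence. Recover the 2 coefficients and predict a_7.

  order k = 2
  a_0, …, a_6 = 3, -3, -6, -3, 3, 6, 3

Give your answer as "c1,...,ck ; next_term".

1,-1 ; -3

  a_2 = 1·-3 + -1·3 = -6
  a_3 = 1·-6 + -1·-3 = -3
  a_4 = 1·-3 + -1·-6 = 3
  a_5 = 1·3 + -1·-3 = 6
  a_6 = 1·6 + -1·3 = 3
  a_7 = 1·3 + -1·6 = -3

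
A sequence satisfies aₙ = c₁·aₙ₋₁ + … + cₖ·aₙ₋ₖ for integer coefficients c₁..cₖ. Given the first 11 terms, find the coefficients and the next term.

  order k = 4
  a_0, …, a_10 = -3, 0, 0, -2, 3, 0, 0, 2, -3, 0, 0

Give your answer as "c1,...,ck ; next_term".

0,0,0,-1 ; -2

  a_4 = 0·-2 + 0·0 + 0·0 + -1·-3 = 3
  a_5 = 0·3 + 0·-2 + 0·0 + -1·0 = 0
  a_6 = 0·0 + 0·3 + 0·-2 + -1·0 = 0
  a_7 = 0·0 + 0·0 + 0·3 + -1·-2 = 2
  a_8 = 0·2 + 0·0 + 0·0 + -1·3 = -3
  a_9 = 0·-3 + 0·2 + 0·0 + -1·0 = 0
  a_10 = 0·0 + 0·-3 + 0·2 + -1·0 = 0
  a_11 = 0·0 + 0·0 + 0·-3 + -1·2 = -2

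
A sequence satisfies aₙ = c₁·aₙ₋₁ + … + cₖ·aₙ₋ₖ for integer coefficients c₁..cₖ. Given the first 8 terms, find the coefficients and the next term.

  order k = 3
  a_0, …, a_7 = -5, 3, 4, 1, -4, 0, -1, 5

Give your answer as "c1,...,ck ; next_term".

-1,0,-1 ; -5

  a_3 = -1·4 + 0·3 + -1·-5 = 1
  a_4 = -1·1 + 0·4 + -1·3 = -4
  a_5 = -1·-4 + 0·1 + -1·4 = 0
  a_6 = -1·0 + 0·-4 + -1·1 = -1
  a_7 = -1·-1 + 0·0 + -1·-4 = 5
  a_8 = -1·5 + 0·-1 + -1·0 = -5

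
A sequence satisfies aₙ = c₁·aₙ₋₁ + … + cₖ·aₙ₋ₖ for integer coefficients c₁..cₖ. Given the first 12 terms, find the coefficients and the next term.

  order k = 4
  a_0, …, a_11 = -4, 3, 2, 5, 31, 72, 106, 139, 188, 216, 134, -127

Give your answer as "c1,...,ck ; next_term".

3,-4,4,-3 ; -617

  a_4 = 3·5 + -4·2 + 4·3 + -3·-4 = 31
  a_5 = 3·31 + -4·5 + 4·2 + -3·3 = 72
  a_6 = 3·72 + -4·31 + 4·5 + -3·2 = 106
  a_7 = 3·106 + -4·72 + 4·31 + -3·5 = 139
  a_8 = 3·139 + -4·106 + 4·72 + -3·31 = 188
  a_9 = 3·188 + -4·139 + 4·106 + -3·72 = 216
  a_10 = 3·216 + -4·188 + 4·139 + -3·106 = 134
  a_11 = 3·134 + -4·216 + 4·188 + -3·139 = -127
  a_12 = 3·-127 + -4·134 + 4·216 + -3·188 = -617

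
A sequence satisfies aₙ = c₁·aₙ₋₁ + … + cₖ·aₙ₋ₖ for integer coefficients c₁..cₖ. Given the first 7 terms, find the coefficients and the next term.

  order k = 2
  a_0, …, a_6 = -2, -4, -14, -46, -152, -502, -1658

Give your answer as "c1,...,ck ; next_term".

  a_2 = 3·-4 + 1·-2 = -14
  a_3 = 3·-14 + 1·-4 = -46
  a_4 = 3·-46 + 1·-14 = -152
  a_5 = 3·-152 + 1·-46 = -502
  a_6 = 3·-502 + 1·-152 = -1658
  a_7 = 3·-1658 + 1·-502 = -5476

3,1 ; -5476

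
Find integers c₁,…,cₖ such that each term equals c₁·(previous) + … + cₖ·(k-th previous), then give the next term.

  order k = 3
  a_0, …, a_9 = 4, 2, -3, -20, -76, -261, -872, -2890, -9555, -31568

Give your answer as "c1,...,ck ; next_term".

  a_3 = 4·-3 + -2·2 + -1·4 = -20
  a_4 = 4·-20 + -2·-3 + -1·2 = -76
  a_5 = 4·-76 + -2·-20 + -1·-3 = -261
  a_6 = 4·-261 + -2·-76 + -1·-20 = -872
  a_7 = 4·-872 + -2·-261 + -1·-76 = -2890
  a_8 = 4·-2890 + -2·-872 + -1·-261 = -9555
  a_9 = 4·-9555 + -2·-2890 + -1·-872 = -31568
  a_10 = 4·-31568 + -2·-9555 + -1·-2890 = -104272

4,-2,-1 ; -104272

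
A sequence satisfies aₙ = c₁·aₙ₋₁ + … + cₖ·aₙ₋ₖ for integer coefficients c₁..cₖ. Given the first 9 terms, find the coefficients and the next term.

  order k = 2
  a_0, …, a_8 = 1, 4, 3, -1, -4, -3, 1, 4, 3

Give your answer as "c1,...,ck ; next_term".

  a_2 = 1·4 + -1·1 = 3
  a_3 = 1·3 + -1·4 = -1
  a_4 = 1·-1 + -1·3 = -4
  a_5 = 1·-4 + -1·-1 = -3
  a_6 = 1·-3 + -1·-4 = 1
  a_7 = 1·1 + -1·-3 = 4
  a_8 = 1·4 + -1·1 = 3
  a_9 = 1·3 + -1·4 = -1

1,-1 ; -1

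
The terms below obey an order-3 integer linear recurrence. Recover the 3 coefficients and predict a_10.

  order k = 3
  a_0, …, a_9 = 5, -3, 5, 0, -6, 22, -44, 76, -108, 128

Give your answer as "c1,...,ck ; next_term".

-2,0,2 ; -104

  a_3 = -2·5 + 0·-3 + 2·5 = 0
  a_4 = -2·0 + 0·5 + 2·-3 = -6
  a_5 = -2·-6 + 0·0 + 2·5 = 22
  a_6 = -2·22 + 0·-6 + 2·0 = -44
  a_7 = -2·-44 + 0·22 + 2·-6 = 76
  a_8 = -2·76 + 0·-44 + 2·22 = -108
  a_9 = -2·-108 + 0·76 + 2·-44 = 128
  a_10 = -2·128 + 0·-108 + 2·76 = -104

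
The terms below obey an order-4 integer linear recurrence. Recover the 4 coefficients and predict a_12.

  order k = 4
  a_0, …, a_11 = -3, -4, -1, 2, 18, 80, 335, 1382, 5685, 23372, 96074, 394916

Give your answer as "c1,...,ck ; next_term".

4,1,-2,-1 ; 1623309

  a_4 = 4·2 + 1·-1 + -2·-4 + -1·-3 = 18
  a_5 = 4·18 + 1·2 + -2·-1 + -1·-4 = 80
  a_6 = 4·80 + 1·18 + -2·2 + -1·-1 = 335
  a_7 = 4·335 + 1·80 + -2·18 + -1·2 = 1382
  a_8 = 4·1382 + 1·335 + -2·80 + -1·18 = 5685
  a_9 = 4·5685 + 1·1382 + -2·335 + -1·80 = 23372
  a_10 = 4·23372 + 1·5685 + -2·1382 + -1·335 = 96074
  a_11 = 4·96074 + 1·23372 + -2·5685 + -1·1382 = 394916
  a_12 = 4·394916 + 1·96074 + -2·23372 + -1·5685 = 1623309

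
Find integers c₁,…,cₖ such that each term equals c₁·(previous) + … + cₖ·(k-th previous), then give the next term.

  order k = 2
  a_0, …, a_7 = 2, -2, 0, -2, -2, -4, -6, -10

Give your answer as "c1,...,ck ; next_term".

1,1 ; -16

  a_2 = 1·-2 + 1·2 = 0
  a_3 = 1·0 + 1·-2 = -2
  a_4 = 1·-2 + 1·0 = -2
  a_5 = 1·-2 + 1·-2 = -4
  a_6 = 1·-4 + 1·-2 = -6
  a_7 = 1·-6 + 1·-4 = -10
  a_8 = 1·-10 + 1·-6 = -16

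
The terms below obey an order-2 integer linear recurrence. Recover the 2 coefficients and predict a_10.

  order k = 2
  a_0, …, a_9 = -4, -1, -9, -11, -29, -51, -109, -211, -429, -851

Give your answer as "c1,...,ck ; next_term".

  a_2 = 1·-1 + 2·-4 = -9
  a_3 = 1·-9 + 2·-1 = -11
  a_4 = 1·-11 + 2·-9 = -29
  a_5 = 1·-29 + 2·-11 = -51
  a_6 = 1·-51 + 2·-29 = -109
  a_7 = 1·-109 + 2·-51 = -211
  a_8 = 1·-211 + 2·-109 = -429
  a_9 = 1·-429 + 2·-211 = -851
  a_10 = 1·-851 + 2·-429 = -1709

1,2 ; -1709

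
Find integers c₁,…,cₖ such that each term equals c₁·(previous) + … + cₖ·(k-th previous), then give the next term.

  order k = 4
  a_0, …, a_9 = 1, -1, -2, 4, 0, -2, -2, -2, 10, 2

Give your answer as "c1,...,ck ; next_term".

  a_4 = -1·4 + -2·-2 + -2·-1 + -2·1 = 0
  a_5 = -1·0 + -2·4 + -2·-2 + -2·-1 = -2
  a_6 = -1·-2 + -2·0 + -2·4 + -2·-2 = -2
  a_7 = -1·-2 + -2·-2 + -2·0 + -2·4 = -2
  a_8 = -1·-2 + -2·-2 + -2·-2 + -2·0 = 10
  a_9 = -1·10 + -2·-2 + -2·-2 + -2·-2 = 2
  a_10 = -1·2 + -2·10 + -2·-2 + -2·-2 = -14

-1,-2,-2,-2 ; -14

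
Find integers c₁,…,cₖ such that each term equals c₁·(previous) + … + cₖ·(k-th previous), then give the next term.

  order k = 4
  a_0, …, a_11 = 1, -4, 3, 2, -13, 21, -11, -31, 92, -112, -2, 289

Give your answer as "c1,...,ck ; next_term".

  a_4 = -2·2 + -2·3 + 1·-4 + 1·1 = -13
  a_5 = -2·-13 + -2·2 + 1·3 + 1·-4 = 21
  a_6 = -2·21 + -2·-13 + 1·2 + 1·3 = -11
  a_7 = -2·-11 + -2·21 + 1·-13 + 1·2 = -31
  a_8 = -2·-31 + -2·-11 + 1·21 + 1·-13 = 92
  a_9 = -2·92 + -2·-31 + 1·-11 + 1·21 = -112
  a_10 = -2·-112 + -2·92 + 1·-31 + 1·-11 = -2
  a_11 = -2·-2 + -2·-112 + 1·92 + 1·-31 = 289
  a_12 = -2·289 + -2·-2 + 1·-112 + 1·92 = -594

-2,-2,1,1 ; -594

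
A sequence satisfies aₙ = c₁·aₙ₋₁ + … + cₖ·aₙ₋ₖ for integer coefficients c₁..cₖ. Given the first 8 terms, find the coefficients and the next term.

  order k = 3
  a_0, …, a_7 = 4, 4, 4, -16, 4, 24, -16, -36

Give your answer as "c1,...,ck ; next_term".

  a_3 = -1·4 + -2·4 + -1·4 = -16
  a_4 = -1·-16 + -2·4 + -1·4 = 4
  a_5 = -1·4 + -2·-16 + -1·4 = 24
  a_6 = -1·24 + -2·4 + -1·-16 = -16
  a_7 = -1·-16 + -2·24 + -1·4 = -36
  a_8 = -1·-36 + -2·-16 + -1·24 = 44

-1,-2,-1 ; 44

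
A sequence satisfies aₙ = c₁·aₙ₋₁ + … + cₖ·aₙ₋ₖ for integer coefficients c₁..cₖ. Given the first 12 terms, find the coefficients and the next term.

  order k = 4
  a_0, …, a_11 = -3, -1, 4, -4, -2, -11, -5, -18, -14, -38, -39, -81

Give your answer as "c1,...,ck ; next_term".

  a_4 = 1·-4 + 1·4 + -1·-1 + 1·-3 = -2
  a_5 = 1·-2 + 1·-4 + -1·4 + 1·-1 = -11
  a_6 = 1·-11 + 1·-2 + -1·-4 + 1·4 = -5
  a_7 = 1·-5 + 1·-11 + -1·-2 + 1·-4 = -18
  a_8 = 1·-18 + 1·-5 + -1·-11 + 1·-2 = -14
  a_9 = 1·-14 + 1·-18 + -1·-5 + 1·-11 = -38
  a_10 = 1·-38 + 1·-14 + -1·-18 + 1·-5 = -39
  a_11 = 1·-39 + 1·-38 + -1·-14 + 1·-18 = -81
  a_12 = 1·-81 + 1·-39 + -1·-38 + 1·-14 = -96

1,1,-1,1 ; -96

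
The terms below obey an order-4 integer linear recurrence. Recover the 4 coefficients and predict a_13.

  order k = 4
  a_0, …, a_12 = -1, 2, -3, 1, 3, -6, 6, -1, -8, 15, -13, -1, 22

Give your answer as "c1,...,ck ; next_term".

-1,-1,0,-1 ; -36

  a_4 = -1·1 + -1·-3 + 0·2 + -1·-1 = 3
  a_5 = -1·3 + -1·1 + 0·-3 + -1·2 = -6
  a_6 = -1·-6 + -1·3 + 0·1 + -1·-3 = 6
  a_7 = -1·6 + -1·-6 + 0·3 + -1·1 = -1
  a_8 = -1·-1 + -1·6 + 0·-6 + -1·3 = -8
  a_9 = -1·-8 + -1·-1 + 0·6 + -1·-6 = 15
  a_10 = -1·15 + -1·-8 + 0·-1 + -1·6 = -13
  a_11 = -1·-13 + -1·15 + 0·-8 + -1·-1 = -1
  a_12 = -1·-1 + -1·-13 + 0·15 + -1·-8 = 22
  a_13 = -1·22 + -1·-1 + 0·-13 + -1·15 = -36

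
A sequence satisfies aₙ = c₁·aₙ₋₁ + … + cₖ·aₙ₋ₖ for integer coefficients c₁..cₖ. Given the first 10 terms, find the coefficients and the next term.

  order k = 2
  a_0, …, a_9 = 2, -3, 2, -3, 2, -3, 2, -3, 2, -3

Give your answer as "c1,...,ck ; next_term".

0,1 ; 2

  a_2 = 0·-3 + 1·2 = 2
  a_3 = 0·2 + 1·-3 = -3
  a_4 = 0·-3 + 1·2 = 2
  a_5 = 0·2 + 1·-3 = -3
  a_6 = 0·-3 + 1·2 = 2
  a_7 = 0·2 + 1·-3 = -3
  a_8 = 0·-3 + 1·2 = 2
  a_9 = 0·2 + 1·-3 = -3
  a_10 = 0·-3 + 1·2 = 2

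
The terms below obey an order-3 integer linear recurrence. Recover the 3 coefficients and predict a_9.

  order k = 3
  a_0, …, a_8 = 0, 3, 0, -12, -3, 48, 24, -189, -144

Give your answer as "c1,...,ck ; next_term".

0,-4,-1 ; 732

  a_3 = 0·0 + -4·3 + -1·0 = -12
  a_4 = 0·-12 + -4·0 + -1·3 = -3
  a_5 = 0·-3 + -4·-12 + -1·0 = 48
  a_6 = 0·48 + -4·-3 + -1·-12 = 24
  a_7 = 0·24 + -4·48 + -1·-3 = -189
  a_8 = 0·-189 + -4·24 + -1·48 = -144
  a_9 = 0·-144 + -4·-189 + -1·24 = 732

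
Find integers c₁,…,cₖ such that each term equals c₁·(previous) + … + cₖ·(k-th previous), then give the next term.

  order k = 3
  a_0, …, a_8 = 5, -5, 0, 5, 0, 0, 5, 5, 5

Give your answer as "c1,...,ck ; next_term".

1,0,1 ; 10

  a_3 = 1·0 + 0·-5 + 1·5 = 5
  a_4 = 1·5 + 0·0 + 1·-5 = 0
  a_5 = 1·0 + 0·5 + 1·0 = 0
  a_6 = 1·0 + 0·0 + 1·5 = 5
  a_7 = 1·5 + 0·0 + 1·0 = 5
  a_8 = 1·5 + 0·5 + 1·0 = 5
  a_9 = 1·5 + 0·5 + 1·5 = 10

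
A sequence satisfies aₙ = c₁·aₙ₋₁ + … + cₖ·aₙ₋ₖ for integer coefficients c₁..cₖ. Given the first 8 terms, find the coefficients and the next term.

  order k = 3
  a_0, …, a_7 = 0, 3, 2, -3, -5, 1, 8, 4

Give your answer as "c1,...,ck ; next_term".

  a_3 = 0·2 + -1·3 + -1·0 = -3
  a_4 = 0·-3 + -1·2 + -1·3 = -5
  a_5 = 0·-5 + -1·-3 + -1·2 = 1
  a_6 = 0·1 + -1·-5 + -1·-3 = 8
  a_7 = 0·8 + -1·1 + -1·-5 = 4
  a_8 = 0·4 + -1·8 + -1·1 = -9

0,-1,-1 ; -9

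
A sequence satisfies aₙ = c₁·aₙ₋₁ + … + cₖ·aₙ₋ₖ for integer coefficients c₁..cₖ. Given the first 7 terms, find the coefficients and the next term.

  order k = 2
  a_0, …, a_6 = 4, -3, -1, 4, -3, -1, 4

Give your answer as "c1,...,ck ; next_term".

  a_2 = -1·-3 + -1·4 = -1
  a_3 = -1·-1 + -1·-3 = 4
  a_4 = -1·4 + -1·-1 = -3
  a_5 = -1·-3 + -1·4 = -1
  a_6 = -1·-1 + -1·-3 = 4
  a_7 = -1·4 + -1·-1 = -3

-1,-1 ; -3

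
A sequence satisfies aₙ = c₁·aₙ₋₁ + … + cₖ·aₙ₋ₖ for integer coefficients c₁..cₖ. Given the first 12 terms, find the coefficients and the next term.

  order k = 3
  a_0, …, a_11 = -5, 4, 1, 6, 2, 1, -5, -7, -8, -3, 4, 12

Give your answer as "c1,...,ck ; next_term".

1,0,-1 ; 15

  a_3 = 1·1 + 0·4 + -1·-5 = 6
  a_4 = 1·6 + 0·1 + -1·4 = 2
  a_5 = 1·2 + 0·6 + -1·1 = 1
  a_6 = 1·1 + 0·2 + -1·6 = -5
  a_7 = 1·-5 + 0·1 + -1·2 = -7
  a_8 = 1·-7 + 0·-5 + -1·1 = -8
  a_9 = 1·-8 + 0·-7 + -1·-5 = -3
  a_10 = 1·-3 + 0·-8 + -1·-7 = 4
  a_11 = 1·4 + 0·-3 + -1·-8 = 12
  a_12 = 1·12 + 0·4 + -1·-3 = 15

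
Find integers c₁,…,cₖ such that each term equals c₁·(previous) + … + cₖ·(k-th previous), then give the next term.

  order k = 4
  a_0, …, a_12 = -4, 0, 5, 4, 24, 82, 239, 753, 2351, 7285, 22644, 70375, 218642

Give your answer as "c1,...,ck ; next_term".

  a_4 = 3·4 + 0·5 + 2·0 + -3·-4 = 24
  a_5 = 3·24 + 0·4 + 2·5 + -3·0 = 82
  a_6 = 3·82 + 0·24 + 2·4 + -3·5 = 239
  a_7 = 3·239 + 0·82 + 2·24 + -3·4 = 753
  a_8 = 3·753 + 0·239 + 2·82 + -3·24 = 2351
  a_9 = 3·2351 + 0·753 + 2·239 + -3·82 = 7285
  a_10 = 3·7285 + 0·2351 + 2·753 + -3·239 = 22644
  a_11 = 3·22644 + 0·7285 + 2·2351 + -3·753 = 70375
  a_12 = 3·70375 + 0·22644 + 2·7285 + -3·2351 = 218642
  a_13 = 3·218642 + 0·70375 + 2·22644 + -3·7285 = 679359

3,0,2,-3 ; 679359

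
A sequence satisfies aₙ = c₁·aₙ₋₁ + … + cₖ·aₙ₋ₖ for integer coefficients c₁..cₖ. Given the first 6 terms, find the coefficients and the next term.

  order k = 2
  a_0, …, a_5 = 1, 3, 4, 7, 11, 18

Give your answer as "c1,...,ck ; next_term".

1,1 ; 29

  a_2 = 1·3 + 1·1 = 4
  a_3 = 1·4 + 1·3 = 7
  a_4 = 1·7 + 1·4 = 11
  a_5 = 1·11 + 1·7 = 18
  a_6 = 1·18 + 1·11 = 29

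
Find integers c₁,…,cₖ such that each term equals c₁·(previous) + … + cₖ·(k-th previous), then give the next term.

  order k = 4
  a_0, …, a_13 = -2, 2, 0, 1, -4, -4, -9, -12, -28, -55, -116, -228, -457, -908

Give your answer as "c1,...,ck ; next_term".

2,0,-1,2 ; -1820

  a_4 = 2·1 + 0·0 + -1·2 + 2·-2 = -4
  a_5 = 2·-4 + 0·1 + -1·0 + 2·2 = -4
  a_6 = 2·-4 + 0·-4 + -1·1 + 2·0 = -9
  a_7 = 2·-9 + 0·-4 + -1·-4 + 2·1 = -12
  a_8 = 2·-12 + 0·-9 + -1·-4 + 2·-4 = -28
  a_9 = 2·-28 + 0·-12 + -1·-9 + 2·-4 = -55
  a_10 = 2·-55 + 0·-28 + -1·-12 + 2·-9 = -116
  a_11 = 2·-116 + 0·-55 + -1·-28 + 2·-12 = -228
  a_12 = 2·-228 + 0·-116 + -1·-55 + 2·-28 = -457
  a_13 = 2·-457 + 0·-228 + -1·-116 + 2·-55 = -908
  a_14 = 2·-908 + 0·-457 + -1·-228 + 2·-116 = -1820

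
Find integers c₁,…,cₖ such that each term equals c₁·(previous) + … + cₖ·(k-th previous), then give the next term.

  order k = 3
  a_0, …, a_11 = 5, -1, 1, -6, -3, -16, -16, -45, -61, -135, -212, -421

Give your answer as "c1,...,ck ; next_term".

  a_3 = 1·1 + 2·-1 + -1·5 = -6
  a_4 = 1·-6 + 2·1 + -1·-1 = -3
  a_5 = 1·-3 + 2·-6 + -1·1 = -16
  a_6 = 1·-16 + 2·-3 + -1·-6 = -16
  a_7 = 1·-16 + 2·-16 + -1·-3 = -45
  a_8 = 1·-45 + 2·-16 + -1·-16 = -61
  a_9 = 1·-61 + 2·-45 + -1·-16 = -135
  a_10 = 1·-135 + 2·-61 + -1·-45 = -212
  a_11 = 1·-212 + 2·-135 + -1·-61 = -421
  a_12 = 1·-421 + 2·-212 + -1·-135 = -710

1,2,-1 ; -710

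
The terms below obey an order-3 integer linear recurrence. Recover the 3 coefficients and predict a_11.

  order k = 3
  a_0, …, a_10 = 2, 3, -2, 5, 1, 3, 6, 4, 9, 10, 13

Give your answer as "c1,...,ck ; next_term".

  a_3 = 0·-2 + 1·3 + 1·2 = 5
  a_4 = 0·5 + 1·-2 + 1·3 = 1
  a_5 = 0·1 + 1·5 + 1·-2 = 3
  a_6 = 0·3 + 1·1 + 1·5 = 6
  a_7 = 0·6 + 1·3 + 1·1 = 4
  a_8 = 0·4 + 1·6 + 1·3 = 9
  a_9 = 0·9 + 1·4 + 1·6 = 10
  a_10 = 0·10 + 1·9 + 1·4 = 13
  a_11 = 0·13 + 1·10 + 1·9 = 19

0,1,1 ; 19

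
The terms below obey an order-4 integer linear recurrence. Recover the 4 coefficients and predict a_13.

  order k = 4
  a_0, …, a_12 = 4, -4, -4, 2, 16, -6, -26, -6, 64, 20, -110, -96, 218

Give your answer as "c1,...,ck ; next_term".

0,-1,-1,2 ; 246

  a_4 = 0·2 + -1·-4 + -1·-4 + 2·4 = 16
  a_5 = 0·16 + -1·2 + -1·-4 + 2·-4 = -6
  a_6 = 0·-6 + -1·16 + -1·2 + 2·-4 = -26
  a_7 = 0·-26 + -1·-6 + -1·16 + 2·2 = -6
  a_8 = 0·-6 + -1·-26 + -1·-6 + 2·16 = 64
  a_9 = 0·64 + -1·-6 + -1·-26 + 2·-6 = 20
  a_10 = 0·20 + -1·64 + -1·-6 + 2·-26 = -110
  a_11 = 0·-110 + -1·20 + -1·64 + 2·-6 = -96
  a_12 = 0·-96 + -1·-110 + -1·20 + 2·64 = 218
  a_13 = 0·218 + -1·-96 + -1·-110 + 2·20 = 246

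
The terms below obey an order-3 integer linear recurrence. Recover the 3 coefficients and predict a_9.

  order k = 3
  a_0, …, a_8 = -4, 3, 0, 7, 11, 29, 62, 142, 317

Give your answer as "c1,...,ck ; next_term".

2,1,-1 ; 714

  a_3 = 2·0 + 1·3 + -1·-4 = 7
  a_4 = 2·7 + 1·0 + -1·3 = 11
  a_5 = 2·11 + 1·7 + -1·0 = 29
  a_6 = 2·29 + 1·11 + -1·7 = 62
  a_7 = 2·62 + 1·29 + -1·11 = 142
  a_8 = 2·142 + 1·62 + -1·29 = 317
  a_9 = 2·317 + 1·142 + -1·62 = 714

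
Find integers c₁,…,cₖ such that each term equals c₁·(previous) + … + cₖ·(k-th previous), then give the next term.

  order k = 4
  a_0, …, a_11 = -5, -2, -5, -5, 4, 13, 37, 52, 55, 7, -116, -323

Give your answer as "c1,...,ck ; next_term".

  a_4 = 1·-5 + 1·-5 + -2·-2 + -2·-5 = 4
  a_5 = 1·4 + 1·-5 + -2·-5 + -2·-2 = 13
  a_6 = 1·13 + 1·4 + -2·-5 + -2·-5 = 37
  a_7 = 1·37 + 1·13 + -2·4 + -2·-5 = 52
  a_8 = 1·52 + 1·37 + -2·13 + -2·4 = 55
  a_9 = 1·55 + 1·52 + -2·37 + -2·13 = 7
  a_10 = 1·7 + 1·55 + -2·52 + -2·37 = -116
  a_11 = 1·-116 + 1·7 + -2·55 + -2·52 = -323
  a_12 = 1·-323 + 1·-116 + -2·7 + -2·55 = -563

1,1,-2,-2 ; -563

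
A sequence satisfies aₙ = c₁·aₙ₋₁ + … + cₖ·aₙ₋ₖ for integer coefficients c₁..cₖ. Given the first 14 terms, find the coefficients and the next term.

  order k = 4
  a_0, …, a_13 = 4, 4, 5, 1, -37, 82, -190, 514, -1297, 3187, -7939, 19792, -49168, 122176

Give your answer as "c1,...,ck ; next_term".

-3,-2,-3,-3 ; -303751

  a_4 = -3·1 + -2·5 + -3·4 + -3·4 = -37
  a_5 = -3·-37 + -2·1 + -3·5 + -3·4 = 82
  a_6 = -3·82 + -2·-37 + -3·1 + -3·5 = -190
  a_7 = -3·-190 + -2·82 + -3·-37 + -3·1 = 514
  a_8 = -3·514 + -2·-190 + -3·82 + -3·-37 = -1297
  a_9 = -3·-1297 + -2·514 + -3·-190 + -3·82 = 3187
  a_10 = -3·3187 + -2·-1297 + -3·514 + -3·-190 = -7939
  a_11 = -3·-7939 + -2·3187 + -3·-1297 + -3·514 = 19792
  a_12 = -3·19792 + -2·-7939 + -3·3187 + -3·-1297 = -49168
  a_13 = -3·-49168 + -2·19792 + -3·-7939 + -3·3187 = 122176
  a_14 = -3·122176 + -2·-49168 + -3·19792 + -3·-7939 = -303751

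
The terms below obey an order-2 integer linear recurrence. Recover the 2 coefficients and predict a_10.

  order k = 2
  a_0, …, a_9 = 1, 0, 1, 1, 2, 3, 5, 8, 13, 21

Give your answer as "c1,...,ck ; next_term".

  a_2 = 1·0 + 1·1 = 1
  a_3 = 1·1 + 1·0 = 1
  a_4 = 1·1 + 1·1 = 2
  a_5 = 1·2 + 1·1 = 3
  a_6 = 1·3 + 1·2 = 5
  a_7 = 1·5 + 1·3 = 8
  a_8 = 1·8 + 1·5 = 13
  a_9 = 1·13 + 1·8 = 21
  a_10 = 1·21 + 1·13 = 34

1,1 ; 34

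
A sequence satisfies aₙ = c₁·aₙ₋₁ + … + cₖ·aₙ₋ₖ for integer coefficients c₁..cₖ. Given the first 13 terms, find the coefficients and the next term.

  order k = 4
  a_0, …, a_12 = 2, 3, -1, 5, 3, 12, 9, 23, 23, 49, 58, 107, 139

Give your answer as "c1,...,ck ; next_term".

1,1,-1,1 ; 237

  a_4 = 1·5 + 1·-1 + -1·3 + 1·2 = 3
  a_5 = 1·3 + 1·5 + -1·-1 + 1·3 = 12
  a_6 = 1·12 + 1·3 + -1·5 + 1·-1 = 9
  a_7 = 1·9 + 1·12 + -1·3 + 1·5 = 23
  a_8 = 1·23 + 1·9 + -1·12 + 1·3 = 23
  a_9 = 1·23 + 1·23 + -1·9 + 1·12 = 49
  a_10 = 1·49 + 1·23 + -1·23 + 1·9 = 58
  a_11 = 1·58 + 1·49 + -1·23 + 1·23 = 107
  a_12 = 1·107 + 1·58 + -1·49 + 1·23 = 139
  a_13 = 1·139 + 1·107 + -1·58 + 1·49 = 237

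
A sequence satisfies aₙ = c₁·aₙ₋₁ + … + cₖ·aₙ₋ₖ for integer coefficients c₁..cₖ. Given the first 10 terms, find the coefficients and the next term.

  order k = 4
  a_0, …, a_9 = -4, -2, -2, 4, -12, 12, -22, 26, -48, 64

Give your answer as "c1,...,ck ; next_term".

  a_4 = -1·4 + 1·-2 + 1·-2 + 1·-4 = -12
  a_5 = -1·-12 + 1·4 + 1·-2 + 1·-2 = 12
  a_6 = -1·12 + 1·-12 + 1·4 + 1·-2 = -22
  a_7 = -1·-22 + 1·12 + 1·-12 + 1·4 = 26
  a_8 = -1·26 + 1·-22 + 1·12 + 1·-12 = -48
  a_9 = -1·-48 + 1·26 + 1·-22 + 1·12 = 64
  a_10 = -1·64 + 1·-48 + 1·26 + 1·-22 = -108

-1,1,1,1 ; -108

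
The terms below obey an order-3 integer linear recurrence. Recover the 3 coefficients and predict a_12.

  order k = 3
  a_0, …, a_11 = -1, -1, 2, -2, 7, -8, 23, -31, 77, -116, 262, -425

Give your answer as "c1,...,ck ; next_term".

  a_3 = 0·2 + 3·-1 + -1·-1 = -2
  a_4 = 0·-2 + 3·2 + -1·-1 = 7
  a_5 = 0·7 + 3·-2 + -1·2 = -8
  a_6 = 0·-8 + 3·7 + -1·-2 = 23
  a_7 = 0·23 + 3·-8 + -1·7 = -31
  a_8 = 0·-31 + 3·23 + -1·-8 = 77
  a_9 = 0·77 + 3·-31 + -1·23 = -116
  a_10 = 0·-116 + 3·77 + -1·-31 = 262
  a_11 = 0·262 + 3·-116 + -1·77 = -425
  a_12 = 0·-425 + 3·262 + -1·-116 = 902

0,3,-1 ; 902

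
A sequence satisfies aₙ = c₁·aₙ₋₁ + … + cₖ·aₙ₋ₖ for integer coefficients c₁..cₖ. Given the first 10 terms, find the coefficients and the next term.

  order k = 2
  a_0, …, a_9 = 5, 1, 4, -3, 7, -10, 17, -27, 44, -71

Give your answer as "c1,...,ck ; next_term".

  a_2 = -1·1 + 1·5 = 4
  a_3 = -1·4 + 1·1 = -3
  a_4 = -1·-3 + 1·4 = 7
  a_5 = -1·7 + 1·-3 = -10
  a_6 = -1·-10 + 1·7 = 17
  a_7 = -1·17 + 1·-10 = -27
  a_8 = -1·-27 + 1·17 = 44
  a_9 = -1·44 + 1·-27 = -71
  a_10 = -1·-71 + 1·44 = 115

-1,1 ; 115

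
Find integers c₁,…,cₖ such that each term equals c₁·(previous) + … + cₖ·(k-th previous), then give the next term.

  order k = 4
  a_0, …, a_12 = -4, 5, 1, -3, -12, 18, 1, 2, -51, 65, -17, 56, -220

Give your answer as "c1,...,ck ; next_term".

  a_4 = -1·-3 + -1·1 + -2·5 + 1·-4 = -12
  a_5 = -1·-12 + -1·-3 + -2·1 + 1·5 = 18
  a_6 = -1·18 + -1·-12 + -2·-3 + 1·1 = 1
  a_7 = -1·1 + -1·18 + -2·-12 + 1·-3 = 2
  a_8 = -1·2 + -1·1 + -2·18 + 1·-12 = -51
  a_9 = -1·-51 + -1·2 + -2·1 + 1·18 = 65
  a_10 = -1·65 + -1·-51 + -2·2 + 1·1 = -17
  a_11 = -1·-17 + -1·65 + -2·-51 + 1·2 = 56
  a_12 = -1·56 + -1·-17 + -2·65 + 1·-51 = -220
  a_13 = -1·-220 + -1·56 + -2·-17 + 1·65 = 263

-1,-1,-2,1 ; 263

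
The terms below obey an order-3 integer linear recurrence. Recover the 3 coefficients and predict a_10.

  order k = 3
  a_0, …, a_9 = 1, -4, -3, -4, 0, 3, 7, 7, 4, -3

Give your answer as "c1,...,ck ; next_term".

1,0,-1 ; -10

  a_3 = 1·-3 + 0·-4 + -1·1 = -4
  a_4 = 1·-4 + 0·-3 + -1·-4 = 0
  a_5 = 1·0 + 0·-4 + -1·-3 = 3
  a_6 = 1·3 + 0·0 + -1·-4 = 7
  a_7 = 1·7 + 0·3 + -1·0 = 7
  a_8 = 1·7 + 0·7 + -1·3 = 4
  a_9 = 1·4 + 0·7 + -1·7 = -3
  a_10 = 1·-3 + 0·4 + -1·7 = -10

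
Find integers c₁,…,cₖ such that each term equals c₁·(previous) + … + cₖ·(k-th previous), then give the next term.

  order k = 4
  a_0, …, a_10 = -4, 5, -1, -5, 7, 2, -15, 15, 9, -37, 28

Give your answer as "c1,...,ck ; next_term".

-1,-1,1,1 ; 33

  a_4 = -1·-5 + -1·-1 + 1·5 + 1·-4 = 7
  a_5 = -1·7 + -1·-5 + 1·-1 + 1·5 = 2
  a_6 = -1·2 + -1·7 + 1·-5 + 1·-1 = -15
  a_7 = -1·-15 + -1·2 + 1·7 + 1·-5 = 15
  a_8 = -1·15 + -1·-15 + 1·2 + 1·7 = 9
  a_9 = -1·9 + -1·15 + 1·-15 + 1·2 = -37
  a_10 = -1·-37 + -1·9 + 1·15 + 1·-15 = 28
  a_11 = -1·28 + -1·-37 + 1·9 + 1·15 = 33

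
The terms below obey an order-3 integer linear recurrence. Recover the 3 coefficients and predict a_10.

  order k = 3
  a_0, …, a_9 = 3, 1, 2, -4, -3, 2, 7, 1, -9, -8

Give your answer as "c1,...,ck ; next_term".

0,-1,-1 ; 8

  a_3 = 0·2 + -1·1 + -1·3 = -4
  a_4 = 0·-4 + -1·2 + -1·1 = -3
  a_5 = 0·-3 + -1·-4 + -1·2 = 2
  a_6 = 0·2 + -1·-3 + -1·-4 = 7
  a_7 = 0·7 + -1·2 + -1·-3 = 1
  a_8 = 0·1 + -1·7 + -1·2 = -9
  a_9 = 0·-9 + -1·1 + -1·7 = -8
  a_10 = 0·-8 + -1·-9 + -1·1 = 8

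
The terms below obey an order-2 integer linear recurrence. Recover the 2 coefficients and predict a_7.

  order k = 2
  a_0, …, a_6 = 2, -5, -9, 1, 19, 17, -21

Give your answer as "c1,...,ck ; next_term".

1,-2 ; -55

  a_2 = 1·-5 + -2·2 = -9
  a_3 = 1·-9 + -2·-5 = 1
  a_4 = 1·1 + -2·-9 = 19
  a_5 = 1·19 + -2·1 = 17
  a_6 = 1·17 + -2·19 = -21
  a_7 = 1·-21 + -2·17 = -55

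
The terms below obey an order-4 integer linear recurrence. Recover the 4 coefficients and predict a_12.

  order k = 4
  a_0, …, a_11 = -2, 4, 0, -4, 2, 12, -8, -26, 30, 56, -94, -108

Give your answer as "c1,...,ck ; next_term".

0,-2,1,1 ; 274

  a_4 = 0·-4 + -2·0 + 1·4 + 1·-2 = 2
  a_5 = 0·2 + -2·-4 + 1·0 + 1·4 = 12
  a_6 = 0·12 + -2·2 + 1·-4 + 1·0 = -8
  a_7 = 0·-8 + -2·12 + 1·2 + 1·-4 = -26
  a_8 = 0·-26 + -2·-8 + 1·12 + 1·2 = 30
  a_9 = 0·30 + -2·-26 + 1·-8 + 1·12 = 56
  a_10 = 0·56 + -2·30 + 1·-26 + 1·-8 = -94
  a_11 = 0·-94 + -2·56 + 1·30 + 1·-26 = -108
  a_12 = 0·-108 + -2·-94 + 1·56 + 1·30 = 274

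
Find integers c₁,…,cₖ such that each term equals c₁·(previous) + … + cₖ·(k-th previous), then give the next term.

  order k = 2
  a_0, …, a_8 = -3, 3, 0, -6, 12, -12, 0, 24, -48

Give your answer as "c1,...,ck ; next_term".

  a_2 = -2·3 + -2·-3 = 0
  a_3 = -2·0 + -2·3 = -6
  a_4 = -2·-6 + -2·0 = 12
  a_5 = -2·12 + -2·-6 = -12
  a_6 = -2·-12 + -2·12 = 0
  a_7 = -2·0 + -2·-12 = 24
  a_8 = -2·24 + -2·0 = -48
  a_9 = -2·-48 + -2·24 = 48

-2,-2 ; 48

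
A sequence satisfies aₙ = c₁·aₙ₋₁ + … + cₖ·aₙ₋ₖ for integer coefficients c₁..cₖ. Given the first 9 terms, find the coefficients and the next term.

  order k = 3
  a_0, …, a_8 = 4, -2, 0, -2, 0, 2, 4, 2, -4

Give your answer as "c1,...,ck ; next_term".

  a_3 = 1·0 + -1·-2 + -1·4 = -2
  a_4 = 1·-2 + -1·0 + -1·-2 = 0
  a_5 = 1·0 + -1·-2 + -1·0 = 2
  a_6 = 1·2 + -1·0 + -1·-2 = 4
  a_7 = 1·4 + -1·2 + -1·0 = 2
  a_8 = 1·2 + -1·4 + -1·2 = -4
  a_9 = 1·-4 + -1·2 + -1·4 = -10

1,-1,-1 ; -10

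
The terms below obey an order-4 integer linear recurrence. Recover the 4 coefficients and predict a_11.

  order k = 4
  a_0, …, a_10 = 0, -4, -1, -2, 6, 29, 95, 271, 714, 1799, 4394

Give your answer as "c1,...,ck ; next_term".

  a_4 = 3·-2 + 0·-1 + -3·-4 + -2·0 = 6
  a_5 = 3·6 + 0·-2 + -3·-1 + -2·-4 = 29
  a_6 = 3·29 + 0·6 + -3·-2 + -2·-1 = 95
  a_7 = 3·95 + 0·29 + -3·6 + -2·-2 = 271
  a_8 = 3·271 + 0·95 + -3·29 + -2·6 = 714
  a_9 = 3·714 + 0·271 + -3·95 + -2·29 = 1799
  a_10 = 3·1799 + 0·714 + -3·271 + -2·95 = 4394
  a_11 = 3·4394 + 0·1799 + -3·714 + -2·271 = 10498

3,0,-3,-2 ; 10498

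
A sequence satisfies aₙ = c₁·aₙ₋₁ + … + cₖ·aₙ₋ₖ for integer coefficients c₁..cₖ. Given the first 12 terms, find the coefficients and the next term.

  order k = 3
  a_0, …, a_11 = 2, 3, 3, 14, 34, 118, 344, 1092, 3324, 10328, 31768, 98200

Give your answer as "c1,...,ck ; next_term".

  a_3 = 2·3 + 4·3 + -2·2 = 14
  a_4 = 2·14 + 4·3 + -2·3 = 34
  a_5 = 2·34 + 4·14 + -2·3 = 118
  a_6 = 2·118 + 4·34 + -2·14 = 344
  a_7 = 2·344 + 4·118 + -2·34 = 1092
  a_8 = 2·1092 + 4·344 + -2·118 = 3324
  a_9 = 2·3324 + 4·1092 + -2·344 = 10328
  a_10 = 2·10328 + 4·3324 + -2·1092 = 31768
  a_11 = 2·31768 + 4·10328 + -2·3324 = 98200
  a_12 = 2·98200 + 4·31768 + -2·10328 = 302816

2,4,-2 ; 302816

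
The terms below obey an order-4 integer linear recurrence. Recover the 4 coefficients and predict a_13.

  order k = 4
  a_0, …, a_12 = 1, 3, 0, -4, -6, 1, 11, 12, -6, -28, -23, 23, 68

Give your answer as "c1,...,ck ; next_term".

  a_4 = 1·-4 + -1·0 + -1·3 + 1·1 = -6
  a_5 = 1·-6 + -1·-4 + -1·0 + 1·3 = 1
  a_6 = 1·1 + -1·-6 + -1·-4 + 1·0 = 11
  a_7 = 1·11 + -1·1 + -1·-6 + 1·-4 = 12
  a_8 = 1·12 + -1·11 + -1·1 + 1·-6 = -6
  a_9 = 1·-6 + -1·12 + -1·11 + 1·1 = -28
  a_10 = 1·-28 + -1·-6 + -1·12 + 1·11 = -23
  a_11 = 1·-23 + -1·-28 + -1·-6 + 1·12 = 23
  a_12 = 1·23 + -1·-23 + -1·-28 + 1·-6 = 68
  a_13 = 1·68 + -1·23 + -1·-23 + 1·-28 = 40

1,-1,-1,1 ; 40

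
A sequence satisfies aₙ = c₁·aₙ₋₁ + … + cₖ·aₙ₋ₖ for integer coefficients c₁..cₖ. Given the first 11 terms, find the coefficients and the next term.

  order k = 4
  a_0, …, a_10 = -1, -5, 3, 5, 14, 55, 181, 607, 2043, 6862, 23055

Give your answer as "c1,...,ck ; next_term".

  a_4 = 3·5 + 1·3 + 1·-5 + -1·-1 = 14
  a_5 = 3·14 + 1·5 + 1·3 + -1·-5 = 55
  a_6 = 3·55 + 1·14 + 1·5 + -1·3 = 181
  a_7 = 3·181 + 1·55 + 1·14 + -1·5 = 607
  a_8 = 3·607 + 1·181 + 1·55 + -1·14 = 2043
  a_9 = 3·2043 + 1·607 + 1·181 + -1·55 = 6862
  a_10 = 3·6862 + 1·2043 + 1·607 + -1·181 = 23055
  a_11 = 3·23055 + 1·6862 + 1·2043 + -1·607 = 77463

3,1,1,-1 ; 77463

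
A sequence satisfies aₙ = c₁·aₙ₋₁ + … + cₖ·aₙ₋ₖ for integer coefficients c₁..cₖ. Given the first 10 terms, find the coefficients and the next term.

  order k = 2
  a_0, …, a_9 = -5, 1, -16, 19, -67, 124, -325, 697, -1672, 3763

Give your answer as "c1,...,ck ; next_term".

-1,3 ; -8779

  a_2 = -1·1 + 3·-5 = -16
  a_3 = -1·-16 + 3·1 = 19
  a_4 = -1·19 + 3·-16 = -67
  a_5 = -1·-67 + 3·19 = 124
  a_6 = -1·124 + 3·-67 = -325
  a_7 = -1·-325 + 3·124 = 697
  a_8 = -1·697 + 3·-325 = -1672
  a_9 = -1·-1672 + 3·697 = 3763
  a_10 = -1·3763 + 3·-1672 = -8779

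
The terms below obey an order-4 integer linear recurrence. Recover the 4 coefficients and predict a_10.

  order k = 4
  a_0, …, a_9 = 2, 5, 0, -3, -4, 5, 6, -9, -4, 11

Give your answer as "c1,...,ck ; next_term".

  a_4 = -1·-3 + -2·0 + -1·5 + -1·2 = -4
  a_5 = -1·-4 + -2·-3 + -1·0 + -1·5 = 5
  a_6 = -1·5 + -2·-4 + -1·-3 + -1·0 = 6
  a_7 = -1·6 + -2·5 + -1·-4 + -1·-3 = -9
  a_8 = -1·-9 + -2·6 + -1·5 + -1·-4 = -4
  a_9 = -1·-4 + -2·-9 + -1·6 + -1·5 = 11
  a_10 = -1·11 + -2·-4 + -1·-9 + -1·6 = 0

-1,-2,-1,-1 ; 0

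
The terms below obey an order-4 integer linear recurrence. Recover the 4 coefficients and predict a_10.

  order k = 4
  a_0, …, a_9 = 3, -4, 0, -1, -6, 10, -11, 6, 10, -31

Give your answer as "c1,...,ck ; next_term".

-1,0,1,-1 ; 48

  a_4 = -1·-1 + 0·0 + 1·-4 + -1·3 = -6
  a_5 = -1·-6 + 0·-1 + 1·0 + -1·-4 = 10
  a_6 = -1·10 + 0·-6 + 1·-1 + -1·0 = -11
  a_7 = -1·-11 + 0·10 + 1·-6 + -1·-1 = 6
  a_8 = -1·6 + 0·-11 + 1·10 + -1·-6 = 10
  a_9 = -1·10 + 0·6 + 1·-11 + -1·10 = -31
  a_10 = -1·-31 + 0·10 + 1·6 + -1·-11 = 48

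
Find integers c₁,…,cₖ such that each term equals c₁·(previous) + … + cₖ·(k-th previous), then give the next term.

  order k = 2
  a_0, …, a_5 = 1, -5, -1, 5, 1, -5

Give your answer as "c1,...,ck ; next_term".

0,-1 ; -1

  a_2 = 0·-5 + -1·1 = -1
  a_3 = 0·-1 + -1·-5 = 5
  a_4 = 0·5 + -1·-1 = 1
  a_5 = 0·1 + -1·5 = -5
  a_6 = 0·-5 + -1·1 = -1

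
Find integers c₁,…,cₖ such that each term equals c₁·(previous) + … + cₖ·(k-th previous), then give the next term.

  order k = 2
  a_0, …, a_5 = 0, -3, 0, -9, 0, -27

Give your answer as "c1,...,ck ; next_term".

  a_2 = 0·-3 + 3·0 = 0
  a_3 = 0·0 + 3·-3 = -9
  a_4 = 0·-9 + 3·0 = 0
  a_5 = 0·0 + 3·-9 = -27
  a_6 = 0·-27 + 3·0 = 0

0,3 ; 0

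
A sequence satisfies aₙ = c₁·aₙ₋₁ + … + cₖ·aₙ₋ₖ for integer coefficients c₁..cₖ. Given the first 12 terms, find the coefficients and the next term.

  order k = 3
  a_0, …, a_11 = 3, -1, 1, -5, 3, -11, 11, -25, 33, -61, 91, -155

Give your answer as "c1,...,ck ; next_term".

  a_3 = 0·1 + 2·-1 + -1·3 = -5
  a_4 = 0·-5 + 2·1 + -1·-1 = 3
  a_5 = 0·3 + 2·-5 + -1·1 = -11
  a_6 = 0·-11 + 2·3 + -1·-5 = 11
  a_7 = 0·11 + 2·-11 + -1·3 = -25
  a_8 = 0·-25 + 2·11 + -1·-11 = 33
  a_9 = 0·33 + 2·-25 + -1·11 = -61
  a_10 = 0·-61 + 2·33 + -1·-25 = 91
  a_11 = 0·91 + 2·-61 + -1·33 = -155
  a_12 = 0·-155 + 2·91 + -1·-61 = 243

0,2,-1 ; 243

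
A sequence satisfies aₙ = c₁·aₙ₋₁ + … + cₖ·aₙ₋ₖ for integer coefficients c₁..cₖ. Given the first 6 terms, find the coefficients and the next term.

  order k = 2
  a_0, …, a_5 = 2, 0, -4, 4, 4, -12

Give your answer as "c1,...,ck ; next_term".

-1,-2 ; 4

  a_2 = -1·0 + -2·2 = -4
  a_3 = -1·-4 + -2·0 = 4
  a_4 = -1·4 + -2·-4 = 4
  a_5 = -1·4 + -2·4 = -12
  a_6 = -1·-12 + -2·4 = 4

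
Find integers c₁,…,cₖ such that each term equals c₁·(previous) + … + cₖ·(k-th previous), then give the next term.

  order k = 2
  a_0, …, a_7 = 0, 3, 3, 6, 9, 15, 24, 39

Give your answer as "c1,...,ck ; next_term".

1,1 ; 63

  a_2 = 1·3 + 1·0 = 3
  a_3 = 1·3 + 1·3 = 6
  a_4 = 1·6 + 1·3 = 9
  a_5 = 1·9 + 1·6 = 15
  a_6 = 1·15 + 1·9 = 24
  a_7 = 1·24 + 1·15 = 39
  a_8 = 1·39 + 1·24 = 63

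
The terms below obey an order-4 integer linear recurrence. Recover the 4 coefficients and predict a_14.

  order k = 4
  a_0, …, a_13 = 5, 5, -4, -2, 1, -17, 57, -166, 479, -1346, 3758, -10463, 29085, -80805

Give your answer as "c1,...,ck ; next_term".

  a_4 = -3·-2 + 0·-4 + 1·5 + -2·5 = 1
  a_5 = -3·1 + 0·-2 + 1·-4 + -2·5 = -17
  a_6 = -3·-17 + 0·1 + 1·-2 + -2·-4 = 57
  a_7 = -3·57 + 0·-17 + 1·1 + -2·-2 = -166
  a_8 = -3·-166 + 0·57 + 1·-17 + -2·1 = 479
  a_9 = -3·479 + 0·-166 + 1·57 + -2·-17 = -1346
  a_10 = -3·-1346 + 0·479 + 1·-166 + -2·57 = 3758
  a_11 = -3·3758 + 0·-1346 + 1·479 + -2·-166 = -10463
  a_12 = -3·-10463 + 0·3758 + 1·-1346 + -2·479 = 29085
  a_13 = -3·29085 + 0·-10463 + 1·3758 + -2·-1346 = -80805
  a_14 = -3·-80805 + 0·29085 + 1·-10463 + -2·3758 = 224436

-3,0,1,-2 ; 224436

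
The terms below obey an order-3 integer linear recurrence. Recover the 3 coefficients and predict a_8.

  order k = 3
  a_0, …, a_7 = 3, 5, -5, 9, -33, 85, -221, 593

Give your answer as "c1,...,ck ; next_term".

  a_3 = -2·-5 + 1·5 + -2·3 = 9
  a_4 = -2·9 + 1·-5 + -2·5 = -33
  a_5 = -2·-33 + 1·9 + -2·-5 = 85
  a_6 = -2·85 + 1·-33 + -2·9 = -221
  a_7 = -2·-221 + 1·85 + -2·-33 = 593
  a_8 = -2·593 + 1·-221 + -2·85 = -1577

-2,1,-2 ; -1577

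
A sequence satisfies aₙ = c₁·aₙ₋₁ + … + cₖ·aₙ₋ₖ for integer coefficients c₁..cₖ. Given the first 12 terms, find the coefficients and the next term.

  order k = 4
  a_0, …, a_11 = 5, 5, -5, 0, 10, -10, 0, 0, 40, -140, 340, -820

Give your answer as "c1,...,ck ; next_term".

-3,-2,-2,2 ; 2140

  a_4 = -3·0 + -2·-5 + -2·5 + 2·5 = 10
  a_5 = -3·10 + -2·0 + -2·-5 + 2·5 = -10
  a_6 = -3·-10 + -2·10 + -2·0 + 2·-5 = 0
  a_7 = -3·0 + -2·-10 + -2·10 + 2·0 = 0
  a_8 = -3·0 + -2·0 + -2·-10 + 2·10 = 40
  a_9 = -3·40 + -2·0 + -2·0 + 2·-10 = -140
  a_10 = -3·-140 + -2·40 + -2·0 + 2·0 = 340
  a_11 = -3·340 + -2·-140 + -2·40 + 2·0 = -820
  a_12 = -3·-820 + -2·340 + -2·-140 + 2·40 = 2140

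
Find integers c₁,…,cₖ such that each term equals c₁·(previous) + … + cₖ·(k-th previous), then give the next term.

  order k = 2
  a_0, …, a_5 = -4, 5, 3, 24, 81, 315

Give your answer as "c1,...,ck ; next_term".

3,3 ; 1188

  a_2 = 3·5 + 3·-4 = 3
  a_3 = 3·3 + 3·5 = 24
  a_4 = 3·24 + 3·3 = 81
  a_5 = 3·81 + 3·24 = 315
  a_6 = 3·315 + 3·81 = 1188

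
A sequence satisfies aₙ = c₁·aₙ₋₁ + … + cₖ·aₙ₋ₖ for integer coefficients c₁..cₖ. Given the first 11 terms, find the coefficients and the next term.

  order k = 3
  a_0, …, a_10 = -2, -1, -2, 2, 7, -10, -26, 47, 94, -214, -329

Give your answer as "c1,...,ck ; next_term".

0,-4,1 ; 950

  a_3 = 0·-2 + -4·-1 + 1·-2 = 2
  a_4 = 0·2 + -4·-2 + 1·-1 = 7
  a_5 = 0·7 + -4·2 + 1·-2 = -10
  a_6 = 0·-10 + -4·7 + 1·2 = -26
  a_7 = 0·-26 + -4·-10 + 1·7 = 47
  a_8 = 0·47 + -4·-26 + 1·-10 = 94
  a_9 = 0·94 + -4·47 + 1·-26 = -214
  a_10 = 0·-214 + -4·94 + 1·47 = -329
  a_11 = 0·-329 + -4·-214 + 1·94 = 950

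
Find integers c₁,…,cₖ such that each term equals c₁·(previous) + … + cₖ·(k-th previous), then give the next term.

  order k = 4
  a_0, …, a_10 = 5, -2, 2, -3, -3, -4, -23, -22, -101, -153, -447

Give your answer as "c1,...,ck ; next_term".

0,4,3,-1 ; -893

  a_4 = 0·-3 + 4·2 + 3·-2 + -1·5 = -3
  a_5 = 0·-3 + 4·-3 + 3·2 + -1·-2 = -4
  a_6 = 0·-4 + 4·-3 + 3·-3 + -1·2 = -23
  a_7 = 0·-23 + 4·-4 + 3·-3 + -1·-3 = -22
  a_8 = 0·-22 + 4·-23 + 3·-4 + -1·-3 = -101
  a_9 = 0·-101 + 4·-22 + 3·-23 + -1·-4 = -153
  a_10 = 0·-153 + 4·-101 + 3·-22 + -1·-23 = -447
  a_11 = 0·-447 + 4·-153 + 3·-101 + -1·-22 = -893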